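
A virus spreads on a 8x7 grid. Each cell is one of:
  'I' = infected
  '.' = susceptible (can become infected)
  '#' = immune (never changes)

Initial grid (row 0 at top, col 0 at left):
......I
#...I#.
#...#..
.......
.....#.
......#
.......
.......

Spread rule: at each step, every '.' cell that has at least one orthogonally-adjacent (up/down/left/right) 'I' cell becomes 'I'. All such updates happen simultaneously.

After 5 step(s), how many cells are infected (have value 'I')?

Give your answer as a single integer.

Answer: 28

Derivation:
Step 0 (initial): 2 infected
Step 1: +4 new -> 6 infected
Step 2: +4 new -> 10 infected
Step 3: +6 new -> 16 infected
Step 4: +7 new -> 23 infected
Step 5: +5 new -> 28 infected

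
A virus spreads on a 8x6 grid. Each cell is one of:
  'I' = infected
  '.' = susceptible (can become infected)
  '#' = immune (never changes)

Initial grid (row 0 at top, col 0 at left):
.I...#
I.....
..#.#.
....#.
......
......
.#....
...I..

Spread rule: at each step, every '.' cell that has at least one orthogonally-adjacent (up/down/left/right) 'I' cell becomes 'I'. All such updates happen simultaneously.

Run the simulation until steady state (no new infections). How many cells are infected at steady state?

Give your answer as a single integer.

Step 0 (initial): 3 infected
Step 1: +7 new -> 10 infected
Step 2: +9 new -> 19 infected
Step 3: +9 new -> 28 infected
Step 4: +11 new -> 39 infected
Step 5: +2 new -> 41 infected
Step 6: +2 new -> 43 infected
Step 7: +0 new -> 43 infected

Answer: 43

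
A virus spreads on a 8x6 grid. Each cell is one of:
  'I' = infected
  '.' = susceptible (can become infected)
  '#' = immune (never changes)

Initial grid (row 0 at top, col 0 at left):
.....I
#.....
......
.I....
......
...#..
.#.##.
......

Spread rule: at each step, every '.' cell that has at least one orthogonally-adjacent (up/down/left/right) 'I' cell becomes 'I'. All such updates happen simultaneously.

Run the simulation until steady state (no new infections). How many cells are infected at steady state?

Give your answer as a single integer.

Step 0 (initial): 2 infected
Step 1: +6 new -> 8 infected
Step 2: +10 new -> 18 infected
Step 3: +11 new -> 29 infected
Step 4: +5 new -> 34 infected
Step 5: +4 new -> 38 infected
Step 6: +3 new -> 41 infected
Step 7: +2 new -> 43 infected
Step 8: +0 new -> 43 infected

Answer: 43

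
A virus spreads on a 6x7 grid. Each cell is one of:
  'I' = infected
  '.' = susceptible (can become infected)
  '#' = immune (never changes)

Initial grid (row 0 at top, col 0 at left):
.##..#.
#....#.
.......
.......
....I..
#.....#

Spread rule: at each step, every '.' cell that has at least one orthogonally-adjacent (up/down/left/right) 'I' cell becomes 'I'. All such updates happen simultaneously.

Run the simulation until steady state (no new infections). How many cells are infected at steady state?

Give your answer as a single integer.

Answer: 34

Derivation:
Step 0 (initial): 1 infected
Step 1: +4 new -> 5 infected
Step 2: +7 new -> 12 infected
Step 3: +7 new -> 19 infected
Step 4: +7 new -> 26 infected
Step 5: +5 new -> 31 infected
Step 6: +3 new -> 34 infected
Step 7: +0 new -> 34 infected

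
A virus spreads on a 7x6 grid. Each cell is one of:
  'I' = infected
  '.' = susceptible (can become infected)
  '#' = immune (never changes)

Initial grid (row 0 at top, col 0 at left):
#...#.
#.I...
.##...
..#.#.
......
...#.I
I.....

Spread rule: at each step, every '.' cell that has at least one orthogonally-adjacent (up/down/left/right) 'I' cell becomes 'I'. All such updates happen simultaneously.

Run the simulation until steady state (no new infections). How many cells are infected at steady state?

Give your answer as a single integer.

Answer: 34

Derivation:
Step 0 (initial): 3 infected
Step 1: +8 new -> 11 infected
Step 2: +10 new -> 21 infected
Step 3: +9 new -> 30 infected
Step 4: +4 new -> 34 infected
Step 5: +0 new -> 34 infected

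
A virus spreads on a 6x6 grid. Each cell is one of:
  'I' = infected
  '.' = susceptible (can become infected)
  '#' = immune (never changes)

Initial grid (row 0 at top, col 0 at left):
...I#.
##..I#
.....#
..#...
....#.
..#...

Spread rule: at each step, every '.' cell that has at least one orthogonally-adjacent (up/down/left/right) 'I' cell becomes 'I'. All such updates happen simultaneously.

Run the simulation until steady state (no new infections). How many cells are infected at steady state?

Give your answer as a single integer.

Step 0 (initial): 2 infected
Step 1: +3 new -> 5 infected
Step 2: +4 new -> 9 infected
Step 3: +4 new -> 13 infected
Step 4: +3 new -> 16 infected
Step 5: +5 new -> 21 infected
Step 6: +3 new -> 24 infected
Step 7: +2 new -> 26 infected
Step 8: +1 new -> 27 infected
Step 9: +0 new -> 27 infected

Answer: 27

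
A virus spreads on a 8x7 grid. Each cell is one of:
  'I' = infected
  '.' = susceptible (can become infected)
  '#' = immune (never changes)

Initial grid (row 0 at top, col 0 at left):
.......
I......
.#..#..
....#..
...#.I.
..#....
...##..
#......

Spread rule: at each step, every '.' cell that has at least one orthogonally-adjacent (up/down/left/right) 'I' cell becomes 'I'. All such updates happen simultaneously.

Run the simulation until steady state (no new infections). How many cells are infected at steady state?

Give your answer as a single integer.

Step 0 (initial): 2 infected
Step 1: +7 new -> 9 infected
Step 2: +8 new -> 17 infected
Step 3: +10 new -> 27 infected
Step 4: +10 new -> 37 infected
Step 5: +7 new -> 44 infected
Step 6: +2 new -> 46 infected
Step 7: +2 new -> 48 infected
Step 8: +0 new -> 48 infected

Answer: 48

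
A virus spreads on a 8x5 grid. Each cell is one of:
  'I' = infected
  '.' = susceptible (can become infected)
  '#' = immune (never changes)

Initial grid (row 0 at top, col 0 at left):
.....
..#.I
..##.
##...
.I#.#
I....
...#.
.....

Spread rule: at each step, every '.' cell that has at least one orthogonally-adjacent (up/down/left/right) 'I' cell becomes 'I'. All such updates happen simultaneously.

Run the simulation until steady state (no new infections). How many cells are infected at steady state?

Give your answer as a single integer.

Answer: 32

Derivation:
Step 0 (initial): 3 infected
Step 1: +6 new -> 9 infected
Step 2: +5 new -> 14 infected
Step 3: +5 new -> 19 infected
Step 4: +5 new -> 24 infected
Step 5: +4 new -> 28 infected
Step 6: +3 new -> 31 infected
Step 7: +1 new -> 32 infected
Step 8: +0 new -> 32 infected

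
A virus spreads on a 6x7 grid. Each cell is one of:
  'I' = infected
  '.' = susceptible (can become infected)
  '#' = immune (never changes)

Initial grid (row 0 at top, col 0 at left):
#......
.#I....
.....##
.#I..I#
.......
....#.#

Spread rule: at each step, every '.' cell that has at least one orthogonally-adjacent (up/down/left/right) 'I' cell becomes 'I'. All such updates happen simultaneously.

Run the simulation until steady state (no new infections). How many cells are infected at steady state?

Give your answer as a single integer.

Step 0 (initial): 3 infected
Step 1: +7 new -> 10 infected
Step 2: +12 new -> 22 infected
Step 3: +6 new -> 28 infected
Step 4: +5 new -> 33 infected
Step 5: +1 new -> 34 infected
Step 6: +0 new -> 34 infected

Answer: 34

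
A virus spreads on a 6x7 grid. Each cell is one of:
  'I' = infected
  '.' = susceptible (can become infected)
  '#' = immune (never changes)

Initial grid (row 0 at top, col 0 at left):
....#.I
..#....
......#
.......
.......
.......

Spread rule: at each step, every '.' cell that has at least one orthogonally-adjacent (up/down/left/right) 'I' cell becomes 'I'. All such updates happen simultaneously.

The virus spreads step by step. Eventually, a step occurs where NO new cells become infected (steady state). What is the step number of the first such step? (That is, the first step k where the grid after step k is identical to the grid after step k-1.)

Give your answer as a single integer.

Answer: 12

Derivation:
Step 0 (initial): 1 infected
Step 1: +2 new -> 3 infected
Step 2: +1 new -> 4 infected
Step 3: +2 new -> 6 infected
Step 4: +3 new -> 9 infected
Step 5: +5 new -> 14 infected
Step 6: +6 new -> 20 infected
Step 7: +6 new -> 26 infected
Step 8: +6 new -> 32 infected
Step 9: +4 new -> 36 infected
Step 10: +2 new -> 38 infected
Step 11: +1 new -> 39 infected
Step 12: +0 new -> 39 infected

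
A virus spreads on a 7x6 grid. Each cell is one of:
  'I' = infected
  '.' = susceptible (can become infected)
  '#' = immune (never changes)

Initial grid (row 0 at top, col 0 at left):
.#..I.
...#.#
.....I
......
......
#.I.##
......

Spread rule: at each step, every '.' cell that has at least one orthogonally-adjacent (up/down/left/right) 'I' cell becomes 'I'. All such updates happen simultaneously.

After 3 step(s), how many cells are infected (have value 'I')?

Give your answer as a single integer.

Step 0 (initial): 3 infected
Step 1: +9 new -> 12 infected
Step 2: +9 new -> 21 infected
Step 3: +8 new -> 29 infected

Answer: 29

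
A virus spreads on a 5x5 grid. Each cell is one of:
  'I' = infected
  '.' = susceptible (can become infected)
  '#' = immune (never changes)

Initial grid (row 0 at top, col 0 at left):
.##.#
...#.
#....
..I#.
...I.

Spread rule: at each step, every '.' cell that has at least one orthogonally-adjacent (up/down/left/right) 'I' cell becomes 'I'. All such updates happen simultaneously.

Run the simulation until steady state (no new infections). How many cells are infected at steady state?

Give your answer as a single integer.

Step 0 (initial): 2 infected
Step 1: +4 new -> 6 infected
Step 2: +6 new -> 12 infected
Step 3: +3 new -> 15 infected
Step 4: +2 new -> 17 infected
Step 5: +1 new -> 18 infected
Step 6: +0 new -> 18 infected

Answer: 18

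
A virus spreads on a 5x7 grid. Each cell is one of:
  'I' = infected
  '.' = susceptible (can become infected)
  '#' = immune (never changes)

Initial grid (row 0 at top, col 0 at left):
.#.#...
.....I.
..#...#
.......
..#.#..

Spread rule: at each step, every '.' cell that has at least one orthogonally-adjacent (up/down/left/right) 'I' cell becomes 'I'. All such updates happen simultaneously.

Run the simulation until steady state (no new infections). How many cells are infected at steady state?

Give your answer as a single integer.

Answer: 29

Derivation:
Step 0 (initial): 1 infected
Step 1: +4 new -> 5 infected
Step 2: +5 new -> 10 infected
Step 3: +5 new -> 15 infected
Step 4: +4 new -> 19 infected
Step 5: +4 new -> 23 infected
Step 6: +3 new -> 26 infected
Step 7: +2 new -> 28 infected
Step 8: +1 new -> 29 infected
Step 9: +0 new -> 29 infected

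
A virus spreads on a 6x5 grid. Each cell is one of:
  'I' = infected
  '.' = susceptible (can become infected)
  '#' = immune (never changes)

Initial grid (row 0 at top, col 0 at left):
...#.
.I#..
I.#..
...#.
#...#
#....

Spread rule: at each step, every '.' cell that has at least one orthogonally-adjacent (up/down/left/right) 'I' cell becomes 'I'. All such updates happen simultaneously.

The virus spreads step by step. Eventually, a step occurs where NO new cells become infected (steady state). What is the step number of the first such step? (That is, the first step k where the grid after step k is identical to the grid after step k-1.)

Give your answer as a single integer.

Step 0 (initial): 2 infected
Step 1: +4 new -> 6 infected
Step 2: +3 new -> 9 infected
Step 3: +2 new -> 11 infected
Step 4: +2 new -> 13 infected
Step 5: +2 new -> 15 infected
Step 6: +1 new -> 16 infected
Step 7: +1 new -> 17 infected
Step 8: +0 new -> 17 infected

Answer: 8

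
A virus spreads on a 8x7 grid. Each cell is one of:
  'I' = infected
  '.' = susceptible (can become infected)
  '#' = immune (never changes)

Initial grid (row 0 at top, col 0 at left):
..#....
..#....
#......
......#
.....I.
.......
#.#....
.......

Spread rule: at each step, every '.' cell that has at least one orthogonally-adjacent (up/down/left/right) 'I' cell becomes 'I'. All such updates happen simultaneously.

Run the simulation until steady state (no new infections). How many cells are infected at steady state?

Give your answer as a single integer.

Answer: 50

Derivation:
Step 0 (initial): 1 infected
Step 1: +4 new -> 5 infected
Step 2: +6 new -> 11 infected
Step 3: +9 new -> 20 infected
Step 4: +10 new -> 30 infected
Step 5: +8 new -> 38 infected
Step 6: +6 new -> 44 infected
Step 7: +2 new -> 46 infected
Step 8: +3 new -> 49 infected
Step 9: +1 new -> 50 infected
Step 10: +0 new -> 50 infected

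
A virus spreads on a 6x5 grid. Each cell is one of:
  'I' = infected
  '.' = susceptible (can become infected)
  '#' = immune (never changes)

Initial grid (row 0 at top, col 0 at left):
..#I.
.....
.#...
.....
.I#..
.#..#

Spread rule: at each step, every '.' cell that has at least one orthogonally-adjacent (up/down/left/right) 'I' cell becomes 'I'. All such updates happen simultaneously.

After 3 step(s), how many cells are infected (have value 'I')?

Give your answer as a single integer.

Step 0 (initial): 2 infected
Step 1: +4 new -> 6 infected
Step 2: +6 new -> 12 infected
Step 3: +5 new -> 17 infected

Answer: 17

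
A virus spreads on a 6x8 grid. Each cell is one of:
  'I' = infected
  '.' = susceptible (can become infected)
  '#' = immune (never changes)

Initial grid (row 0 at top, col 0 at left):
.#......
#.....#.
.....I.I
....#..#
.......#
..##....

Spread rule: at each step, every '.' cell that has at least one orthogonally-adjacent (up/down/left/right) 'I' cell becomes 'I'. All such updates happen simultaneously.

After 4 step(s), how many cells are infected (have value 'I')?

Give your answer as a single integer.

Answer: 28

Derivation:
Step 0 (initial): 2 infected
Step 1: +5 new -> 7 infected
Step 2: +6 new -> 13 infected
Step 3: +8 new -> 21 infected
Step 4: +7 new -> 28 infected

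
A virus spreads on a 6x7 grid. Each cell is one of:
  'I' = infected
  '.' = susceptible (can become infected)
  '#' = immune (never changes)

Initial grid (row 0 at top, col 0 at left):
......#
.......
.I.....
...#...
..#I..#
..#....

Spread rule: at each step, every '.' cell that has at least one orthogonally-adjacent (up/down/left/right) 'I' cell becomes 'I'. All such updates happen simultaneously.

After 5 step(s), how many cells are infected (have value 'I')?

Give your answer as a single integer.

Answer: 35

Derivation:
Step 0 (initial): 2 infected
Step 1: +6 new -> 8 infected
Step 2: +10 new -> 18 infected
Step 3: +8 new -> 26 infected
Step 4: +6 new -> 32 infected
Step 5: +3 new -> 35 infected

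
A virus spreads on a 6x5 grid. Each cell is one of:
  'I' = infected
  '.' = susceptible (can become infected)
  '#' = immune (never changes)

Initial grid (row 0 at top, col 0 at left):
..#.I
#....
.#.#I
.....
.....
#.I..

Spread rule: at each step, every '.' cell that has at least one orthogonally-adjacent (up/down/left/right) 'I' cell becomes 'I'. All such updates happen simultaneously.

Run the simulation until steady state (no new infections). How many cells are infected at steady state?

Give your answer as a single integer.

Step 0 (initial): 3 infected
Step 1: +6 new -> 9 infected
Step 2: +7 new -> 16 infected
Step 3: +4 new -> 20 infected
Step 4: +2 new -> 22 infected
Step 5: +2 new -> 24 infected
Step 6: +1 new -> 25 infected
Step 7: +0 new -> 25 infected

Answer: 25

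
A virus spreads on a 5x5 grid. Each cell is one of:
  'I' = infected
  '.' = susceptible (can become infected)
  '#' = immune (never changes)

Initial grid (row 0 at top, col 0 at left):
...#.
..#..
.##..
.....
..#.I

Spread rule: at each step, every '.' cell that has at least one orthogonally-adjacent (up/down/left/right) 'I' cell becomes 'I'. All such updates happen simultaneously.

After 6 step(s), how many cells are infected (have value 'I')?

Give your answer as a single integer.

Step 0 (initial): 1 infected
Step 1: +2 new -> 3 infected
Step 2: +2 new -> 5 infected
Step 3: +3 new -> 8 infected
Step 4: +3 new -> 11 infected
Step 5: +2 new -> 13 infected
Step 6: +2 new -> 15 infected

Answer: 15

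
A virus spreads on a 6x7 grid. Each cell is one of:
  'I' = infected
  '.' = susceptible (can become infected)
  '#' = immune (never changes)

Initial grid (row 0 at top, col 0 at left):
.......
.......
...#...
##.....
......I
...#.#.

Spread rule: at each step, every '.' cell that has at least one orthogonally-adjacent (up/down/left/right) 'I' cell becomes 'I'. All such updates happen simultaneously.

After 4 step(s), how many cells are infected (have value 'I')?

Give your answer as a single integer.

Answer: 17

Derivation:
Step 0 (initial): 1 infected
Step 1: +3 new -> 4 infected
Step 2: +3 new -> 7 infected
Step 3: +5 new -> 12 infected
Step 4: +5 new -> 17 infected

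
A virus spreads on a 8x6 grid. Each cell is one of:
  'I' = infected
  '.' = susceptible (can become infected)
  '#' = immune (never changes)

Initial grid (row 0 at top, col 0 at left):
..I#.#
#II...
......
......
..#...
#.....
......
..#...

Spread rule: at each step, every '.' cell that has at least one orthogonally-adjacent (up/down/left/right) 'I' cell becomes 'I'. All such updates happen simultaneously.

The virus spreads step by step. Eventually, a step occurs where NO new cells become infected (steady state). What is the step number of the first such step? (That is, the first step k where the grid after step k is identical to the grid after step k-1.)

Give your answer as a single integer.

Step 0 (initial): 3 infected
Step 1: +4 new -> 7 infected
Step 2: +6 new -> 13 infected
Step 3: +6 new -> 19 infected
Step 4: +5 new -> 24 infected
Step 5: +5 new -> 29 infected
Step 6: +6 new -> 35 infected
Step 7: +4 new -> 39 infected
Step 8: +2 new -> 41 infected
Step 9: +1 new -> 42 infected
Step 10: +0 new -> 42 infected

Answer: 10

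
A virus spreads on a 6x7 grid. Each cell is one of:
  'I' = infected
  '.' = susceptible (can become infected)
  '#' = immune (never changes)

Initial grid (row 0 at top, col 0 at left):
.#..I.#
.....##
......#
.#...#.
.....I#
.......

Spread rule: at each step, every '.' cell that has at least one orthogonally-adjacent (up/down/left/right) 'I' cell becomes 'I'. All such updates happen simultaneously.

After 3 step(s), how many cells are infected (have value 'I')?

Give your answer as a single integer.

Answer: 20

Derivation:
Step 0 (initial): 2 infected
Step 1: +5 new -> 7 infected
Step 2: +7 new -> 14 infected
Step 3: +6 new -> 20 infected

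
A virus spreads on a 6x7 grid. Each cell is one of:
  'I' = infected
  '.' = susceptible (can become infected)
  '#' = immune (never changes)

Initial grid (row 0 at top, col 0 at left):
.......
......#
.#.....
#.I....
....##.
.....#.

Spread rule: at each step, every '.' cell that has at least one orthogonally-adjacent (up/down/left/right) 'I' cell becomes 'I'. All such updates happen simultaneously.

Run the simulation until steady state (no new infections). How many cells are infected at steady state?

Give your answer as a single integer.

Step 0 (initial): 1 infected
Step 1: +4 new -> 5 infected
Step 2: +6 new -> 11 infected
Step 3: +8 new -> 19 infected
Step 4: +8 new -> 27 infected
Step 5: +6 new -> 33 infected
Step 6: +2 new -> 35 infected
Step 7: +1 new -> 36 infected
Step 8: +0 new -> 36 infected

Answer: 36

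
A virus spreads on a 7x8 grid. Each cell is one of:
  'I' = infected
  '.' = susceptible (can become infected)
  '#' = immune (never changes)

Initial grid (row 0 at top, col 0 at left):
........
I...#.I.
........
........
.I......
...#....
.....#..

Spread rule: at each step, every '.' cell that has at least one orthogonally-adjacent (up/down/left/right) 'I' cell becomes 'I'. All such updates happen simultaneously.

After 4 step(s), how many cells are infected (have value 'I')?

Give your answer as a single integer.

Answer: 48

Derivation:
Step 0 (initial): 3 infected
Step 1: +11 new -> 14 infected
Step 2: +14 new -> 28 infected
Step 3: +12 new -> 40 infected
Step 4: +8 new -> 48 infected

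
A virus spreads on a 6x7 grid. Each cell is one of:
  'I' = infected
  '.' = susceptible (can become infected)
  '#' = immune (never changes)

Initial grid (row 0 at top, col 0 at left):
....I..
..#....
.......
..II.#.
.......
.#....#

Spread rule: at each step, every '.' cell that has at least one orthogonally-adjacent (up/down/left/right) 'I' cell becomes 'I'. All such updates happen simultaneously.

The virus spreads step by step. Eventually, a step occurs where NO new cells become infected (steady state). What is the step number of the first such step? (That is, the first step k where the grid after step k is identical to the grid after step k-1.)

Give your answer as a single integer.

Answer: 6

Derivation:
Step 0 (initial): 3 infected
Step 1: +9 new -> 12 infected
Step 2: +11 new -> 23 infected
Step 3: +8 new -> 31 infected
Step 4: +6 new -> 37 infected
Step 5: +1 new -> 38 infected
Step 6: +0 new -> 38 infected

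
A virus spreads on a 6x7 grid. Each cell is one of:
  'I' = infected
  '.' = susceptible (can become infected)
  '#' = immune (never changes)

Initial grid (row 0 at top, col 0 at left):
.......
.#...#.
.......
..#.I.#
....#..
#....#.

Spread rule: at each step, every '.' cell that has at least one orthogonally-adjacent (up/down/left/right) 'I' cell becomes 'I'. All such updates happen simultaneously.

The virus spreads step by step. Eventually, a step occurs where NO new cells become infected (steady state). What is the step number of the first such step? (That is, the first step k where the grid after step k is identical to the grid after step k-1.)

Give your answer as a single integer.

Step 0 (initial): 1 infected
Step 1: +3 new -> 4 infected
Step 2: +5 new -> 9 infected
Step 3: +7 new -> 16 infected
Step 4: +9 new -> 25 infected
Step 5: +6 new -> 31 infected
Step 6: +3 new -> 34 infected
Step 7: +1 new -> 35 infected
Step 8: +0 new -> 35 infected

Answer: 8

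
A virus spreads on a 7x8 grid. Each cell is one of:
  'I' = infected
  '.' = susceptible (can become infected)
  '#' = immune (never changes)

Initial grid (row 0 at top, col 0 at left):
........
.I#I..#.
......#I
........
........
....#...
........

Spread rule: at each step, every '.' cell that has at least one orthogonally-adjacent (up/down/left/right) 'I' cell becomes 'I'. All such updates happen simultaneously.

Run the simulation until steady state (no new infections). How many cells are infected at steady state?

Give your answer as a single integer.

Answer: 52

Derivation:
Step 0 (initial): 3 infected
Step 1: +8 new -> 11 infected
Step 2: +12 new -> 23 infected
Step 3: +11 new -> 34 infected
Step 4: +8 new -> 42 infected
Step 5: +6 new -> 48 infected
Step 6: +4 new -> 52 infected
Step 7: +0 new -> 52 infected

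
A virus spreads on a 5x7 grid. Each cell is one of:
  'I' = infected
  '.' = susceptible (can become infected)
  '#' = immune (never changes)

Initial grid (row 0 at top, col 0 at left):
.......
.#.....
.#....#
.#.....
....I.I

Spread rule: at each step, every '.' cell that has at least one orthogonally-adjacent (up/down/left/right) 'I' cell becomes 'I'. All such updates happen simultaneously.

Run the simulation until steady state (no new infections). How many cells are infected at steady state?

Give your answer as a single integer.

Step 0 (initial): 2 infected
Step 1: +4 new -> 6 infected
Step 2: +4 new -> 10 infected
Step 3: +5 new -> 15 infected
Step 4: +5 new -> 20 infected
Step 5: +5 new -> 25 infected
Step 6: +3 new -> 28 infected
Step 7: +2 new -> 30 infected
Step 8: +1 new -> 31 infected
Step 9: +0 new -> 31 infected

Answer: 31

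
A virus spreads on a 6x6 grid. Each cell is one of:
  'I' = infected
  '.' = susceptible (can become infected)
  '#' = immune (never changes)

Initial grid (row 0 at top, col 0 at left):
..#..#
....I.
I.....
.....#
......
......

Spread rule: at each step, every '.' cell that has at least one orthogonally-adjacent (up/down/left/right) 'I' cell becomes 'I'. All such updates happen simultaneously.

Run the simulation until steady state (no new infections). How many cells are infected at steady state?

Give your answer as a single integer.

Step 0 (initial): 2 infected
Step 1: +7 new -> 9 infected
Step 2: +10 new -> 19 infected
Step 3: +6 new -> 25 infected
Step 4: +5 new -> 30 infected
Step 5: +3 new -> 33 infected
Step 6: +0 new -> 33 infected

Answer: 33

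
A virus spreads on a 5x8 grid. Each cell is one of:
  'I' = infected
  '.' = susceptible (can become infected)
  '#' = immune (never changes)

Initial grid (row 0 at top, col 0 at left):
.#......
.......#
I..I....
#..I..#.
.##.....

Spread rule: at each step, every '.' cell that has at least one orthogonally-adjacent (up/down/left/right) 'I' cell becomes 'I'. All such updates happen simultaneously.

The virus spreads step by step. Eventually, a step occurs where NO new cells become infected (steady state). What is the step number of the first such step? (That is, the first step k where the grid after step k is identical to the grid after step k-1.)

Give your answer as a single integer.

Answer: 7

Derivation:
Step 0 (initial): 3 infected
Step 1: +8 new -> 11 infected
Step 2: +9 new -> 20 infected
Step 3: +5 new -> 25 infected
Step 4: +4 new -> 29 infected
Step 5: +3 new -> 32 infected
Step 6: +1 new -> 33 infected
Step 7: +0 new -> 33 infected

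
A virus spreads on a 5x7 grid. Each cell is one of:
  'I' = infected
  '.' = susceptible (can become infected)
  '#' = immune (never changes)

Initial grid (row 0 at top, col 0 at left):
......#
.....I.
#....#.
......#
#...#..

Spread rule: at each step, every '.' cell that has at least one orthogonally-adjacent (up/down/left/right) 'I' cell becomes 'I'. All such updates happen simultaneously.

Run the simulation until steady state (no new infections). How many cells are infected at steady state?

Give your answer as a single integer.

Step 0 (initial): 1 infected
Step 1: +3 new -> 4 infected
Step 2: +4 new -> 8 infected
Step 3: +4 new -> 12 infected
Step 4: +5 new -> 17 infected
Step 5: +6 new -> 23 infected
Step 6: +4 new -> 27 infected
Step 7: +2 new -> 29 infected
Step 8: +0 new -> 29 infected

Answer: 29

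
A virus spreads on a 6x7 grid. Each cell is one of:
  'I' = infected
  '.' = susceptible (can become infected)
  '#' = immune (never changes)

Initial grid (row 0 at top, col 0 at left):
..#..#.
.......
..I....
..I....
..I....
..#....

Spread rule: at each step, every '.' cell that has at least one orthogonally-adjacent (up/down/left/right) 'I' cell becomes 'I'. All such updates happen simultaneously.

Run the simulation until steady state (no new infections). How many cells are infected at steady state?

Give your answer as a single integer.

Answer: 39

Derivation:
Step 0 (initial): 3 infected
Step 1: +7 new -> 10 infected
Step 2: +10 new -> 20 infected
Step 3: +9 new -> 29 infected
Step 4: +7 new -> 36 infected
Step 5: +2 new -> 38 infected
Step 6: +1 new -> 39 infected
Step 7: +0 new -> 39 infected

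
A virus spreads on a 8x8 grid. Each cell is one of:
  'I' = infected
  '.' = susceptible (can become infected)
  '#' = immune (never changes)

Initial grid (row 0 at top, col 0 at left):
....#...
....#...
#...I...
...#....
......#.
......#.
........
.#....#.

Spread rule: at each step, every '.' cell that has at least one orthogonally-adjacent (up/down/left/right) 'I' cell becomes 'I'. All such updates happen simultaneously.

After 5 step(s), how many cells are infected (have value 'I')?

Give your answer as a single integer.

Answer: 41

Derivation:
Step 0 (initial): 1 infected
Step 1: +3 new -> 4 infected
Step 2: +6 new -> 10 infected
Step 3: +11 new -> 21 infected
Step 4: +10 new -> 31 infected
Step 5: +10 new -> 41 infected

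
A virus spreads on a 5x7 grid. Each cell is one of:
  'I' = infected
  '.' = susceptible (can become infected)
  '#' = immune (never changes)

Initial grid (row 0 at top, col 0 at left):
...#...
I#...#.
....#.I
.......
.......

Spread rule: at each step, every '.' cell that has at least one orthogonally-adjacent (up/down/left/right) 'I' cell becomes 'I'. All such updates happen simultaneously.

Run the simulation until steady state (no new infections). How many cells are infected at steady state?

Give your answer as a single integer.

Step 0 (initial): 2 infected
Step 1: +5 new -> 7 infected
Step 2: +6 new -> 13 infected
Step 3: +7 new -> 20 infected
Step 4: +7 new -> 27 infected
Step 5: +4 new -> 31 infected
Step 6: +0 new -> 31 infected

Answer: 31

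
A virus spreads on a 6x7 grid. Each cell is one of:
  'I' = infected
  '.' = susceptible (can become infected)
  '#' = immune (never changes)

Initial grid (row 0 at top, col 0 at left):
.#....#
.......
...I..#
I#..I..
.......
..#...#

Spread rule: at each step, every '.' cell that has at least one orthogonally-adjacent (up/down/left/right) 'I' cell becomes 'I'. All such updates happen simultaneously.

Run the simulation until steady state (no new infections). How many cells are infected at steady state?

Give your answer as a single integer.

Answer: 36

Derivation:
Step 0 (initial): 3 infected
Step 1: +8 new -> 11 infected
Step 2: +13 new -> 24 infected
Step 3: +10 new -> 34 infected
Step 4: +2 new -> 36 infected
Step 5: +0 new -> 36 infected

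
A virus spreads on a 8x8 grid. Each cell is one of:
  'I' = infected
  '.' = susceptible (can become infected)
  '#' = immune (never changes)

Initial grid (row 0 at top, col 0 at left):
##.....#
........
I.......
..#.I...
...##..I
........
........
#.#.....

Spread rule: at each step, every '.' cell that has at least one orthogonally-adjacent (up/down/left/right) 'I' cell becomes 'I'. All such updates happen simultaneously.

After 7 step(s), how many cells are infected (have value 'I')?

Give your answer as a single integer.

Step 0 (initial): 3 infected
Step 1: +9 new -> 12 infected
Step 2: +12 new -> 24 infected
Step 3: +11 new -> 35 infected
Step 4: +10 new -> 45 infected
Step 5: +6 new -> 51 infected
Step 6: +4 new -> 55 infected
Step 7: +1 new -> 56 infected

Answer: 56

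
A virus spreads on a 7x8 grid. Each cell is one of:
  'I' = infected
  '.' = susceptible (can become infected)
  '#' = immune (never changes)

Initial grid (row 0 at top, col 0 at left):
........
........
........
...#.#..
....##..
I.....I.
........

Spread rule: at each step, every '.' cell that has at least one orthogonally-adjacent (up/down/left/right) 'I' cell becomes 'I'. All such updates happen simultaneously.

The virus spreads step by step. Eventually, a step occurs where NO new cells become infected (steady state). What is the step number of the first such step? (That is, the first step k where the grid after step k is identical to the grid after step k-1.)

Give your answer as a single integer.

Step 0 (initial): 2 infected
Step 1: +7 new -> 9 infected
Step 2: +9 new -> 18 infected
Step 3: +8 new -> 26 infected
Step 4: +8 new -> 34 infected
Step 5: +7 new -> 41 infected
Step 6: +7 new -> 48 infected
Step 7: +3 new -> 51 infected
Step 8: +1 new -> 52 infected
Step 9: +0 new -> 52 infected

Answer: 9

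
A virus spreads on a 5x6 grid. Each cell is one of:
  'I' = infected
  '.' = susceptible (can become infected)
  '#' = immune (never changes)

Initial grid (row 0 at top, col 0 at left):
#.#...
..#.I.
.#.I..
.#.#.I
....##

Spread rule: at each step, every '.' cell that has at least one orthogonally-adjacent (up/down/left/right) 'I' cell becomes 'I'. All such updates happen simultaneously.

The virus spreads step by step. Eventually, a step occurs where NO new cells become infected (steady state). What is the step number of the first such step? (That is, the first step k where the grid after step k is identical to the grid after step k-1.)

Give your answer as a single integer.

Answer: 11

Derivation:
Step 0 (initial): 3 infected
Step 1: +7 new -> 10 infected
Step 2: +3 new -> 13 infected
Step 3: +1 new -> 14 infected
Step 4: +2 new -> 16 infected
Step 5: +1 new -> 17 infected
Step 6: +1 new -> 18 infected
Step 7: +1 new -> 19 infected
Step 8: +1 new -> 20 infected
Step 9: +1 new -> 21 infected
Step 10: +1 new -> 22 infected
Step 11: +0 new -> 22 infected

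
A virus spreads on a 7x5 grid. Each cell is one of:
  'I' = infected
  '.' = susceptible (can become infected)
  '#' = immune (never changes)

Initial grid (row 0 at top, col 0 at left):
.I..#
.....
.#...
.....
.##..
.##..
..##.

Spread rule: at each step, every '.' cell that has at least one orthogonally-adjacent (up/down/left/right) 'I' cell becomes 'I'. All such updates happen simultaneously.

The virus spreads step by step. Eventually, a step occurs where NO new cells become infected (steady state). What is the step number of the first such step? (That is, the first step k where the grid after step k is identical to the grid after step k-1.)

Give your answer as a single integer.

Step 0 (initial): 1 infected
Step 1: +3 new -> 4 infected
Step 2: +3 new -> 7 infected
Step 3: +3 new -> 10 infected
Step 4: +4 new -> 14 infected
Step 5: +4 new -> 18 infected
Step 6: +3 new -> 21 infected
Step 7: +3 new -> 24 infected
Step 8: +2 new -> 26 infected
Step 9: +1 new -> 27 infected
Step 10: +0 new -> 27 infected

Answer: 10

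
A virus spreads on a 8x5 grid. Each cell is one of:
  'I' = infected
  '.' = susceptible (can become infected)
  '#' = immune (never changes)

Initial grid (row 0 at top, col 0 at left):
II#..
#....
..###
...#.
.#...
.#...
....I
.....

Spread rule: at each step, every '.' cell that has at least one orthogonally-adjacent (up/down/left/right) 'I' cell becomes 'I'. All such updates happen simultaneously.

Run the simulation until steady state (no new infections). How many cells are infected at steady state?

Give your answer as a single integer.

Step 0 (initial): 3 infected
Step 1: +4 new -> 7 infected
Step 2: +6 new -> 13 infected
Step 3: +8 new -> 21 infected
Step 4: +7 new -> 28 infected
Step 5: +4 new -> 32 infected
Step 6: +0 new -> 32 infected

Answer: 32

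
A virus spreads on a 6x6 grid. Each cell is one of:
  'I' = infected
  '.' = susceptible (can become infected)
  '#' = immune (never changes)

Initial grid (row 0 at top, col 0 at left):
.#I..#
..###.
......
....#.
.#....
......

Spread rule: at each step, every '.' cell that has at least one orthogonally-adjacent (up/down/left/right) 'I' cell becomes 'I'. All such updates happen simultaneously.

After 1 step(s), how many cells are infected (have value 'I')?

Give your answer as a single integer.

Step 0 (initial): 1 infected
Step 1: +1 new -> 2 infected

Answer: 2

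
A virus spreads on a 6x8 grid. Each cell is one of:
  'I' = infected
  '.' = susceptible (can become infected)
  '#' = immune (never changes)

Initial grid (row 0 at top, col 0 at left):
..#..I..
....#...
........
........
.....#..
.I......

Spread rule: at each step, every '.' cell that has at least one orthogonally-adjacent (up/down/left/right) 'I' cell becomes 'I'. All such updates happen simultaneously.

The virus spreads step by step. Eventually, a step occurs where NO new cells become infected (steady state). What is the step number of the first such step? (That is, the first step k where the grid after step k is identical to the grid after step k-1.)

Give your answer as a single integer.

Step 0 (initial): 2 infected
Step 1: +6 new -> 8 infected
Step 2: +8 new -> 16 infected
Step 3: +10 new -> 26 infected
Step 4: +11 new -> 37 infected
Step 5: +5 new -> 42 infected
Step 6: +3 new -> 45 infected
Step 7: +0 new -> 45 infected

Answer: 7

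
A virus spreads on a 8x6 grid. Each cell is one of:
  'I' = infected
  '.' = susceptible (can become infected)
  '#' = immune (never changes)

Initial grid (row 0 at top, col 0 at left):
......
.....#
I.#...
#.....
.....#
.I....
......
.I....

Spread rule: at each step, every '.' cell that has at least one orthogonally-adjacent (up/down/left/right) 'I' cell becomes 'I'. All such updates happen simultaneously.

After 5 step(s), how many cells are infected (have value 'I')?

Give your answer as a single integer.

Answer: 39

Derivation:
Step 0 (initial): 3 infected
Step 1: +8 new -> 11 infected
Step 2: +9 new -> 20 infected
Step 3: +7 new -> 27 infected
Step 4: +7 new -> 34 infected
Step 5: +5 new -> 39 infected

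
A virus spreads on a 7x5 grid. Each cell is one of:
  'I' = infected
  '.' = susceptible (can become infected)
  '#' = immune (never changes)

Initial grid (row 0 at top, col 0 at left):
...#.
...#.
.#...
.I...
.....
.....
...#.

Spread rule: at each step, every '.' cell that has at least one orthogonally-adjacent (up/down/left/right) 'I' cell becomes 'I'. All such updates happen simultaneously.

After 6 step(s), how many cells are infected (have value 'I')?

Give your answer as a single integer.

Step 0 (initial): 1 infected
Step 1: +3 new -> 4 infected
Step 2: +6 new -> 10 infected
Step 3: +8 new -> 18 infected
Step 4: +8 new -> 26 infected
Step 5: +3 new -> 29 infected
Step 6: +2 new -> 31 infected

Answer: 31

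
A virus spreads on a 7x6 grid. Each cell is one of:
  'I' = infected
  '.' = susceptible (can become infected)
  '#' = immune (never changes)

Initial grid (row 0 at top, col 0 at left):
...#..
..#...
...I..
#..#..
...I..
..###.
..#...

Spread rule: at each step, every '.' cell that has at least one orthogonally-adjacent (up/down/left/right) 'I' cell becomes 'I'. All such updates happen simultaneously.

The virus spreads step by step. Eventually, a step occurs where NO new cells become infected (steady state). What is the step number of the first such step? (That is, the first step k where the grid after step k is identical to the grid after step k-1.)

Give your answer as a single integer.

Answer: 7

Derivation:
Step 0 (initial): 2 infected
Step 1: +5 new -> 7 infected
Step 2: +7 new -> 14 infected
Step 3: +9 new -> 23 infected
Step 4: +6 new -> 29 infected
Step 5: +4 new -> 33 infected
Step 6: +1 new -> 34 infected
Step 7: +0 new -> 34 infected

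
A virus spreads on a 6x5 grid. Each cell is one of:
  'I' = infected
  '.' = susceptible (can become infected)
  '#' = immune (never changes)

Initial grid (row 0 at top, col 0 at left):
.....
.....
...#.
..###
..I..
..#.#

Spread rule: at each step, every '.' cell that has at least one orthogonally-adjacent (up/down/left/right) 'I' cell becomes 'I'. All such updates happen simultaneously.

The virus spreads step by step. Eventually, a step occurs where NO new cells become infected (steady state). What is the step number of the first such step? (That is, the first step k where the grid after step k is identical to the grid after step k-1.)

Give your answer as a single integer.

Step 0 (initial): 1 infected
Step 1: +2 new -> 3 infected
Step 2: +5 new -> 8 infected
Step 3: +3 new -> 11 infected
Step 4: +3 new -> 14 infected
Step 5: +3 new -> 17 infected
Step 6: +3 new -> 20 infected
Step 7: +2 new -> 22 infected
Step 8: +2 new -> 24 infected
Step 9: +0 new -> 24 infected

Answer: 9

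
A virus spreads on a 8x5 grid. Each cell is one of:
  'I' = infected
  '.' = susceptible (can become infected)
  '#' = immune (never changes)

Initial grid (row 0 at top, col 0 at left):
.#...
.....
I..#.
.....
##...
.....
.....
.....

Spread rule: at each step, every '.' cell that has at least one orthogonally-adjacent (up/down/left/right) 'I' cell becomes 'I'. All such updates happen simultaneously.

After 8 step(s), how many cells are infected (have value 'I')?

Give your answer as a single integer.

Answer: 34

Derivation:
Step 0 (initial): 1 infected
Step 1: +3 new -> 4 infected
Step 2: +4 new -> 8 infected
Step 3: +2 new -> 10 infected
Step 4: +4 new -> 14 infected
Step 5: +5 new -> 19 infected
Step 6: +6 new -> 25 infected
Step 7: +5 new -> 30 infected
Step 8: +4 new -> 34 infected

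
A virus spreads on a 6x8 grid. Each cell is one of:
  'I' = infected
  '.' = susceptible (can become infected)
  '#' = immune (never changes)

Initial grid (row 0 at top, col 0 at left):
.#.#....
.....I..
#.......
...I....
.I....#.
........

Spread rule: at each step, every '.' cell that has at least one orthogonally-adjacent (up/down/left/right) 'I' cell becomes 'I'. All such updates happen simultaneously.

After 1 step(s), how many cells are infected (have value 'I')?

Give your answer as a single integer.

Answer: 15

Derivation:
Step 0 (initial): 3 infected
Step 1: +12 new -> 15 infected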